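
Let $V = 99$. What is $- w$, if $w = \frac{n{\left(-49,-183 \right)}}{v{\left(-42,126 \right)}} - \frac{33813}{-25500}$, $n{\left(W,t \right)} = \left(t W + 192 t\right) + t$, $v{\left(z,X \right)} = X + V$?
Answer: $\frac{57897}{500} \approx 115.79$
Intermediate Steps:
$v{\left(z,X \right)} = 99 + X$ ($v{\left(z,X \right)} = X + 99 = 99 + X$)
$n{\left(W,t \right)} = 193 t + W t$ ($n{\left(W,t \right)} = \left(W t + 192 t\right) + t = \left(192 t + W t\right) + t = 193 t + W t$)
$w = - \frac{57897}{500}$ ($w = \frac{\left(-183\right) \left(193 - 49\right)}{99 + 126} - \frac{33813}{-25500} = \frac{\left(-183\right) 144}{225} - - \frac{663}{500} = \left(-26352\right) \frac{1}{225} + \frac{663}{500} = - \frac{2928}{25} + \frac{663}{500} = - \frac{57897}{500} \approx -115.79$)
$- w = \left(-1\right) \left(- \frac{57897}{500}\right) = \frac{57897}{500}$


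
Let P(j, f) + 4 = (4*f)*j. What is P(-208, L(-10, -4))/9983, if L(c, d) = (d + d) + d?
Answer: 9980/9983 ≈ 0.99970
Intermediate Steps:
L(c, d) = 3*d (L(c, d) = 2*d + d = 3*d)
P(j, f) = -4 + 4*f*j (P(j, f) = -4 + (4*f)*j = -4 + 4*f*j)
P(-208, L(-10, -4))/9983 = (-4 + 4*(3*(-4))*(-208))/9983 = (-4 + 4*(-12)*(-208))*(1/9983) = (-4 + 9984)*(1/9983) = 9980*(1/9983) = 9980/9983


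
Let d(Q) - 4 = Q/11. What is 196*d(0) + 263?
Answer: 1047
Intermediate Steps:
d(Q) = 4 + Q/11
196*d(0) + 263 = 196*(4 + (1/11)*0) + 263 = 196*(4 + 0) + 263 = 196*4 + 263 = 784 + 263 = 1047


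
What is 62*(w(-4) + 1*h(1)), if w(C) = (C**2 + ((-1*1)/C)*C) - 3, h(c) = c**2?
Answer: 806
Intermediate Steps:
w(C) = -4 + C**2 (w(C) = (C**2 + (-1/C)*C) - 3 = (C**2 - 1) - 3 = (-1 + C**2) - 3 = -4 + C**2)
62*(w(-4) + 1*h(1)) = 62*((-4 + (-4)**2) + 1*1**2) = 62*((-4 + 16) + 1*1) = 62*(12 + 1) = 62*13 = 806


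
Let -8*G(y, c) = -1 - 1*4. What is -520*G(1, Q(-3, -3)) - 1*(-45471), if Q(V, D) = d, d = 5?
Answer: 45146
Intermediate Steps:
Q(V, D) = 5
G(y, c) = 5/8 (G(y, c) = -(-1 - 1*4)/8 = -(-1 - 4)/8 = -⅛*(-5) = 5/8)
-520*G(1, Q(-3, -3)) - 1*(-45471) = -520*5/8 - 1*(-45471) = -325 + 45471 = 45146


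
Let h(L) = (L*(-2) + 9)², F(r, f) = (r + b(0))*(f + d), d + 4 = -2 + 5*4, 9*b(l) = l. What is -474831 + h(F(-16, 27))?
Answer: 1270210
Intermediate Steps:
b(l) = l/9
d = 14 (d = -4 + (-2 + 5*4) = -4 + (-2 + 20) = -4 + 18 = 14)
F(r, f) = r*(14 + f) (F(r, f) = (r + (⅑)*0)*(f + 14) = (r + 0)*(14 + f) = r*(14 + f))
h(L) = (9 - 2*L)² (h(L) = (-2*L + 9)² = (9 - 2*L)²)
-474831 + h(F(-16, 27)) = -474831 + (-9 + 2*(-16*(14 + 27)))² = -474831 + (-9 + 2*(-16*41))² = -474831 + (-9 + 2*(-656))² = -474831 + (-9 - 1312)² = -474831 + (-1321)² = -474831 + 1745041 = 1270210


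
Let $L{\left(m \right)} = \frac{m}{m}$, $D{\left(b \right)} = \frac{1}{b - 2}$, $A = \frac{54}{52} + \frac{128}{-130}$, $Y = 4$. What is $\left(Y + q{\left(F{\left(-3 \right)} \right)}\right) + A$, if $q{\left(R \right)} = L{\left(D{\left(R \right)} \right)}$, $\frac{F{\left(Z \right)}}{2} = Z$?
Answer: $\frac{657}{130} \approx 5.0538$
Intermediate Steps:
$F{\left(Z \right)} = 2 Z$
$A = \frac{7}{130}$ ($A = 54 \cdot \frac{1}{52} + 128 \left(- \frac{1}{130}\right) = \frac{27}{26} - \frac{64}{65} = \frac{7}{130} \approx 0.053846$)
$D{\left(b \right)} = \frac{1}{-2 + b}$
$L{\left(m \right)} = 1$
$q{\left(R \right)} = 1$
$\left(Y + q{\left(F{\left(-3 \right)} \right)}\right) + A = \left(4 + 1\right) + \frac{7}{130} = 5 + \frac{7}{130} = \frac{657}{130}$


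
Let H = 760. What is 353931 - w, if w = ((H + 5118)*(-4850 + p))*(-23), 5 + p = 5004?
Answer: 20497837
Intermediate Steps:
p = 4999 (p = -5 + 5004 = 4999)
w = -20143906 (w = ((760 + 5118)*(-4850 + 4999))*(-23) = (5878*149)*(-23) = 875822*(-23) = -20143906)
353931 - w = 353931 - 1*(-20143906) = 353931 + 20143906 = 20497837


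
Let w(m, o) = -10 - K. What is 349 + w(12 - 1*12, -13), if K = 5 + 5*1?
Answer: 329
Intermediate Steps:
K = 10 (K = 5 + 5 = 10)
w(m, o) = -20 (w(m, o) = -10 - 1*10 = -10 - 10 = -20)
349 + w(12 - 1*12, -13) = 349 - 20 = 329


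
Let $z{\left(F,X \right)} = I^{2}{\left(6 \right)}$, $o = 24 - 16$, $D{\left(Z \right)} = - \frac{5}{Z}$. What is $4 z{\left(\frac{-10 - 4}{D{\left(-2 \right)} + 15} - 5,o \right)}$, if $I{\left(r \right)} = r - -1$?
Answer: $196$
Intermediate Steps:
$I{\left(r \right)} = 1 + r$ ($I{\left(r \right)} = r + 1 = 1 + r$)
$o = 8$ ($o = 24 - 16 = 8$)
$z{\left(F,X \right)} = 49$ ($z{\left(F,X \right)} = \left(1 + 6\right)^{2} = 7^{2} = 49$)
$4 z{\left(\frac{-10 - 4}{D{\left(-2 \right)} + 15} - 5,o \right)} = 4 \cdot 49 = 196$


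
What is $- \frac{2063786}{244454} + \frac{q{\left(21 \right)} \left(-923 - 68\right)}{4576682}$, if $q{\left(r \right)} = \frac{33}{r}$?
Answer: $- \frac{22597303643}{2676526846} \approx -8.4428$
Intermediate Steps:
$- \frac{2063786}{244454} + \frac{q{\left(21 \right)} \left(-923 - 68\right)}{4576682} = - \frac{2063786}{244454} + \frac{\frac{33}{21} \left(-923 - 68\right)}{4576682} = \left(-2063786\right) \frac{1}{244454} + 33 \cdot \frac{1}{21} \left(-991\right) \frac{1}{4576682} = - \frac{1031893}{122227} + \frac{11}{7} \left(-991\right) \frac{1}{4576682} = - \frac{1031893}{122227} - \frac{991}{2912434} = - \frac{22597303643}{2676526846}$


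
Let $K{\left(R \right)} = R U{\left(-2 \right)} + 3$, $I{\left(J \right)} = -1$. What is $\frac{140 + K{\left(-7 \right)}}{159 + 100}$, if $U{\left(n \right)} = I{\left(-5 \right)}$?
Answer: $\frac{150}{259} \approx 0.57915$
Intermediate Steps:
$U{\left(n \right)} = -1$
$K{\left(R \right)} = 3 - R$ ($K{\left(R \right)} = R \left(-1\right) + 3 = - R + 3 = 3 - R$)
$\frac{140 + K{\left(-7 \right)}}{159 + 100} = \frac{140 + \left(3 - -7\right)}{159 + 100} = \frac{140 + \left(3 + 7\right)}{259} = \frac{140 + 10}{259} = \frac{1}{259} \cdot 150 = \frac{150}{259}$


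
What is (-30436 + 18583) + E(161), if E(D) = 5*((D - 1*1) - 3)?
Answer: -11068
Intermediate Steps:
E(D) = -20 + 5*D (E(D) = 5*((D - 1) - 3) = 5*((-1 + D) - 3) = 5*(-4 + D) = -20 + 5*D)
(-30436 + 18583) + E(161) = (-30436 + 18583) + (-20 + 5*161) = -11853 + (-20 + 805) = -11853 + 785 = -11068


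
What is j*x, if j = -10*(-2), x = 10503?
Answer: 210060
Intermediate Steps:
j = 20
j*x = 20*10503 = 210060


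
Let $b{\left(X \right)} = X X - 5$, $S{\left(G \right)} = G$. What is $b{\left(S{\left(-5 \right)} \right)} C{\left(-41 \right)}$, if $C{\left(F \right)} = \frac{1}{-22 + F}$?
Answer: $- \frac{20}{63} \approx -0.31746$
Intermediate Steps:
$b{\left(X \right)} = -5 + X^{2}$ ($b{\left(X \right)} = X^{2} - 5 = -5 + X^{2}$)
$b{\left(S{\left(-5 \right)} \right)} C{\left(-41 \right)} = \frac{-5 + \left(-5\right)^{2}}{-22 - 41} = \frac{-5 + 25}{-63} = 20 \left(- \frac{1}{63}\right) = - \frac{20}{63}$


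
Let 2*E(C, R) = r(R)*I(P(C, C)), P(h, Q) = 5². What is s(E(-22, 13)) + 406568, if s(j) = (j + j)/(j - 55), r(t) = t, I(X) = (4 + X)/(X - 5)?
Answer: 741172710/1823 ≈ 4.0657e+5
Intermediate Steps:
P(h, Q) = 25
I(X) = (4 + X)/(-5 + X)
E(C, R) = 29*R/40 (E(C, R) = (R*((4 + 25)/(-5 + 25)))/2 = (R*(29/20))/2 = (29*R/20)/2 = 29*R/40)
s(j) = 2*j/(-55 + j) (s(j) = (2*j)/(-55 + j) = 2*j/(-55 + j))
s(E(-22, 13)) + 406568 = 2*((29/40)*13)/(-55 + (29/40)*13) + 406568 = 2*(377/40)/(-55 + 377/40) + 406568 = 2*(377/40)/(-1823/40) + 406568 = 2*(377/40)*(-40/1823) + 406568 = -754/1823 + 406568 = 741172710/1823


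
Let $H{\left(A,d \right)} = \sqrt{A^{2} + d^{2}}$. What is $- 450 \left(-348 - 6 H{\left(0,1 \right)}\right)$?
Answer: $159300$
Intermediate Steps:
$- 450 \left(-348 - 6 H{\left(0,1 \right)}\right) = - 450 \left(-348 - 6 \sqrt{0^{2} + 1^{2}}\right) = - 450 \left(-348 - 6 \sqrt{0 + 1}\right) = - 450 \left(-348 - 6 \sqrt{1}\right) = - 450 \left(-348 - 6\right) = \left(-450\right) \left(-354\right) = 159300$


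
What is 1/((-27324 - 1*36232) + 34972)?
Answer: -1/28584 ≈ -3.4985e-5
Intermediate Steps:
1/((-27324 - 1*36232) + 34972) = 1/((-27324 - 36232) + 34972) = 1/(-63556 + 34972) = 1/(-28584) = -1/28584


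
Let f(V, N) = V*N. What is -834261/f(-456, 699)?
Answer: 278087/106248 ≈ 2.6173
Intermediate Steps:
f(V, N) = N*V
-834261/f(-456, 699) = -834261/(699*(-456)) = -834261/(-318744) = -834261*(-1/318744) = 278087/106248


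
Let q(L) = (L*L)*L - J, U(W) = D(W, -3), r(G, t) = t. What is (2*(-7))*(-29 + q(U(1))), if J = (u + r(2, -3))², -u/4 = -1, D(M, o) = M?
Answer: 406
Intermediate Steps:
u = 4 (u = -4*(-1) = 4)
U(W) = W
J = 1 (J = (4 - 3)² = 1² = 1)
q(L) = -1 + L³ (q(L) = (L*L)*L - 1*1 = L²*L - 1 = L³ - 1 = -1 + L³)
(2*(-7))*(-29 + q(U(1))) = (2*(-7))*(-29 + (-1 + 1³)) = -14*(-29 + (-1 + 1)) = -14*(-29 + 0) = -14*(-29) = 406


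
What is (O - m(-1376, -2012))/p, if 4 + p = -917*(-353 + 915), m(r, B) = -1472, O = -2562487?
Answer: 2561015/515358 ≈ 4.9694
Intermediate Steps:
p = -515358 (p = -4 - 917*(-353 + 915) = -4 - 917*562 = -4 - 515354 = -515358)
(O - m(-1376, -2012))/p = (-2562487 - 1*(-1472))/(-515358) = (-2562487 + 1472)*(-1/515358) = -2561015*(-1/515358) = 2561015/515358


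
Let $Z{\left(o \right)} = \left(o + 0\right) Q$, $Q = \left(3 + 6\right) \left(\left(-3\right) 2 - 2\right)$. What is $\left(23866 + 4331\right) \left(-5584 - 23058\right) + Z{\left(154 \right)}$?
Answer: $-807629562$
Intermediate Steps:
$Q = -72$ ($Q = 9 \left(-6 - 2\right) = 9 \left(-8\right) = -72$)
$Z{\left(o \right)} = - 72 o$ ($Z{\left(o \right)} = \left(o + 0\right) \left(-72\right) = o \left(-72\right) = - 72 o$)
$\left(23866 + 4331\right) \left(-5584 - 23058\right) + Z{\left(154 \right)} = \left(23866 + 4331\right) \left(-5584 - 23058\right) - 11088 = 28197 \left(-28642\right) - 11088 = -807618474 - 11088 = -807629562$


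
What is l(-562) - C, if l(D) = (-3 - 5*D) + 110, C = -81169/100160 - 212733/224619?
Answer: 21888578638857/7499279680 ≈ 2918.8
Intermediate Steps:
C = -13179812297/7499279680 (C = -81169*1/100160 - 212733*1/224619 = -81169/100160 - 70911/74873 = -13179812297/7499279680 ≈ -1.7575)
l(D) = 107 - 5*D
l(-562) - C = (107 - 5*(-562)) - 1*(-13179812297/7499279680) = (107 + 2810) + 13179812297/7499279680 = 2917 + 13179812297/7499279680 = 21888578638857/7499279680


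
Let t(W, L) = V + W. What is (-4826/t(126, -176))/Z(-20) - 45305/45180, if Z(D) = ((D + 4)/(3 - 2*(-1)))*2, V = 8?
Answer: 22398139/4843296 ≈ 4.6246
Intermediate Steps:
t(W, L) = 8 + W
Z(D) = 8/5 + 2*D/5 (Z(D) = ((4 + D)/(3 + 2))*2 = ((4 + D)/5)*2 = ((4 + D)*(⅕))*2 = (⅘ + D/5)*2 = 8/5 + 2*D/5)
(-4826/t(126, -176))/Z(-20) - 45305/45180 = (-4826/(8 + 126))/(8/5 + (⅖)*(-20)) - 45305/45180 = (-4826/134)/(8/5 - 8) - 45305*1/45180 = (-4826*1/134)/(-32/5) - 9061/9036 = -2413/67*(-5/32) - 9061/9036 = 12065/2144 - 9061/9036 = 22398139/4843296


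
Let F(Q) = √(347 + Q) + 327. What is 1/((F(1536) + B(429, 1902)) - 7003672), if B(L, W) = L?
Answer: -7002916/49040832501173 - √1883/49040832501173 ≈ -1.4280e-7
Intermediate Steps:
F(Q) = 327 + √(347 + Q)
1/((F(1536) + B(429, 1902)) - 7003672) = 1/(((327 + √(347 + 1536)) + 429) - 7003672) = 1/(((327 + √1883) + 429) - 7003672) = 1/((756 + √1883) - 7003672) = 1/(-7002916 + √1883)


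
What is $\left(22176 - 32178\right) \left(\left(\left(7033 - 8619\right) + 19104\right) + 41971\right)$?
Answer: $-595008978$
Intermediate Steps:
$\left(22176 - 32178\right) \left(\left(\left(7033 - 8619\right) + 19104\right) + 41971\right) = - 10002 \left(\left(-1586 + 19104\right) + 41971\right) = - 10002 \left(17518 + 41971\right) = \left(-10002\right) 59489 = -595008978$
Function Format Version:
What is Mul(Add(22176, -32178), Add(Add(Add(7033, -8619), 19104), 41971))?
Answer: -595008978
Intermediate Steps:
Mul(Add(22176, -32178), Add(Add(Add(7033, -8619), 19104), 41971)) = Mul(-10002, Add(Add(-1586, 19104), 41971)) = Mul(-10002, Add(17518, 41971)) = Mul(-10002, 59489) = -595008978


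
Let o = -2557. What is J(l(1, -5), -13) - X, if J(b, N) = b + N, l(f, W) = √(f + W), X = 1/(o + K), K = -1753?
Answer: -56029/4310 + 2*I ≈ -13.0 + 2.0*I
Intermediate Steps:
X = -1/4310 (X = 1/(-2557 - 1753) = 1/(-4310) = -1/4310 ≈ -0.00023202)
l(f, W) = √(W + f)
J(b, N) = N + b
J(l(1, -5), -13) - X = (-13 + √(-5 + 1)) - 1*(-1/4310) = (-13 + √(-4)) + 1/4310 = (-13 + 2*I) + 1/4310 = -56029/4310 + 2*I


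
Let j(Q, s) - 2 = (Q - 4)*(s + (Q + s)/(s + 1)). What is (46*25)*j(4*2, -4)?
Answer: -66700/3 ≈ -22233.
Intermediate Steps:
j(Q, s) = 2 + (-4 + Q)*(s + (Q + s)/(1 + s)) (j(Q, s) = 2 + (Q - 4)*(s + (Q + s)/(s + 1)) = 2 + (-4 + Q)*(s + (Q + s)/(1 + s)))
(46*25)*j(4*2, -4) = (46*25)*((2 + (4*2)² - 6*(-4) - 16*2 - 4*(-4)² + (4*2)*(-4)² + 2*(4*2)*(-4))/(1 - 4)) = 1150*((2 + 8² + 24 - 4*8 - 4*16 + 8*16 + 2*8*(-4))/(-3)) = 1150*(-(2 + 64 + 24 - 32 - 64 + 128 - 64)/3) = 1150*(-⅓*58) = 1150*(-58/3) = -66700/3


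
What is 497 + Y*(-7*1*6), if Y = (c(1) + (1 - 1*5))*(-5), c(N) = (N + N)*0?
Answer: -343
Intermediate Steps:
c(N) = 0 (c(N) = (2*N)*0 = 0)
Y = 20 (Y = (0 + (1 - 1*5))*(-5) = (0 + (1 - 5))*(-5) = (0 - 4)*(-5) = -4*(-5) = 20)
497 + Y*(-7*1*6) = 497 + 20*(-7*1*6) = 497 + 20*(-7*6) = 497 + 20*(-42) = 497 - 840 = -343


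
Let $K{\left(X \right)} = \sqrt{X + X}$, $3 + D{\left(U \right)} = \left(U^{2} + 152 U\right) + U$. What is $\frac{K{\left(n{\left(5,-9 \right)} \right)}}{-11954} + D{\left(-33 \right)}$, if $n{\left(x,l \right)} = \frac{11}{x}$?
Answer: $-3963 - \frac{\sqrt{110}}{59770} \approx -3963.0$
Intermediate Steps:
$D{\left(U \right)} = -3 + U^{2} + 153 U$ ($D{\left(U \right)} = -3 + \left(\left(U^{2} + 152 U\right) + U\right) = -3 + \left(U^{2} + 153 U\right) = -3 + U^{2} + 153 U$)
$K{\left(X \right)} = \sqrt{2} \sqrt{X}$ ($K{\left(X \right)} = \sqrt{2 X} = \sqrt{2} \sqrt{X}$)
$\frac{K{\left(n{\left(5,-9 \right)} \right)}}{-11954} + D{\left(-33 \right)} = \frac{\sqrt{2} \sqrt{\frac{11}{5}}}{-11954} + \left(-3 + \left(-33\right)^{2} + 153 \left(-33\right)\right) = \sqrt{2} \sqrt{11 \cdot \frac{1}{5}} \left(- \frac{1}{11954}\right) - 3963 = \sqrt{2} \sqrt{\frac{11}{5}} \left(- \frac{1}{11954}\right) - 3963 = \sqrt{2} \frac{\sqrt{55}}{5} \left(- \frac{1}{11954}\right) - 3963 = \frac{\sqrt{110}}{5} \left(- \frac{1}{11954}\right) - 3963 = - \frac{\sqrt{110}}{59770} - 3963 = -3963 - \frac{\sqrt{110}}{59770}$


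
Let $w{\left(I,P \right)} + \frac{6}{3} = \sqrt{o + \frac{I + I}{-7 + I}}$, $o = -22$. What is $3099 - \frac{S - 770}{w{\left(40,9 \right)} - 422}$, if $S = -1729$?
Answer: $\frac{9176094069}{2966627} - \frac{2499 i \sqrt{21318}}{5933254} \approx 3093.1 - 0.061496 i$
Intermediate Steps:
$w{\left(I,P \right)} = -2 + \sqrt{-22 + \frac{2 I}{-7 + I}}$ ($w{\left(I,P \right)} = -2 + \sqrt{-22 + \frac{I + I}{-7 + I}} = -2 + \sqrt{-22 + \frac{2 I}{-7 + I}}$)
$3099 - \frac{S - 770}{w{\left(40,9 \right)} - 422} = 3099 - \frac{-1729 - 770}{\left(-2 + \sqrt{2} \sqrt{\frac{77 - 400}{-7 + 40}}\right) - 422} = 3099 - - \frac{2499}{\left(-2 + \sqrt{2} \sqrt{\frac{77 - 400}{33}}\right) - 422} = 3099 - - \frac{2499}{\left(-2 + \sqrt{2} \sqrt{\frac{1}{33} \left(-323\right)}\right) - 422} = 3099 - - \frac{2499}{\left(-2 + \sqrt{2} \sqrt{- \frac{323}{33}}\right) - 422} = 3099 - - \frac{2499}{\left(-2 + \sqrt{2} \frac{i \sqrt{10659}}{33}\right) - 422} = 3099 - - \frac{2499}{\left(-2 + \frac{i \sqrt{21318}}{33}\right) - 422} = 3099 - - \frac{2499}{-424 + \frac{i \sqrt{21318}}{33}} = 3099 + \frac{2499}{-424 + \frac{i \sqrt{21318}}{33}}$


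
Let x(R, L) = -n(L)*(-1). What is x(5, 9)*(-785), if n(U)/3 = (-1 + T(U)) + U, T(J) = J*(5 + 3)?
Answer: -188400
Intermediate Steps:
T(J) = 8*J (T(J) = J*8 = 8*J)
n(U) = -3 + 27*U (n(U) = 3*((-1 + 8*U) + U) = 3*(-1 + 9*U) = -3 + 27*U)
x(R, L) = -3 + 27*L (x(R, L) = -(-3 + 27*L)*(-1) = -(3 - 27*L) = -3 + 27*L)
x(5, 9)*(-785) = (-3 + 27*9)*(-785) = (-3 + 243)*(-785) = 240*(-785) = -188400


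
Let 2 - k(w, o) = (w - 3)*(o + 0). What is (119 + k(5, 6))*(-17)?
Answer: -1853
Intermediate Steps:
k(w, o) = 2 - o*(-3 + w) (k(w, o) = 2 - (w - 3)*(o + 0) = 2 - (-3 + w)*o = 2 - o*(-3 + w))
(119 + k(5, 6))*(-17) = (119 + (2 + 3*6 - 1*6*5))*(-17) = (119 + (2 + 18 - 30))*(-17) = (119 - 10)*(-17) = 109*(-17) = -1853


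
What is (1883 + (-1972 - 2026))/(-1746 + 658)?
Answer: 2115/1088 ≈ 1.9439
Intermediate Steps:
(1883 + (-1972 - 2026))/(-1746 + 658) = (1883 - 3998)/(-1088) = -2115*(-1/1088) = 2115/1088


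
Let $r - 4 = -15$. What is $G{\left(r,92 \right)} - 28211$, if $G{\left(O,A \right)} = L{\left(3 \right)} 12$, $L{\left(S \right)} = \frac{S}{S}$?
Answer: $-28199$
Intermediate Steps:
$L{\left(S \right)} = 1$
$r = -11$ ($r = 4 - 15 = -11$)
$G{\left(O,A \right)} = 12$ ($G{\left(O,A \right)} = 1 \cdot 12 = 12$)
$G{\left(r,92 \right)} - 28211 = 12 - 28211 = -28199$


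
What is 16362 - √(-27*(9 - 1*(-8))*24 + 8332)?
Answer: 16362 - 2*I*√671 ≈ 16362.0 - 51.807*I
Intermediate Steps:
16362 - √(-27*(9 - 1*(-8))*24 + 8332) = 16362 - √(-27*(9 + 8)*24 + 8332) = 16362 - √(-27*17*24 + 8332) = 16362 - √(-459*24 + 8332) = 16362 - √(-11016 + 8332) = 16362 - √(-2684) = 16362 - 2*I*√671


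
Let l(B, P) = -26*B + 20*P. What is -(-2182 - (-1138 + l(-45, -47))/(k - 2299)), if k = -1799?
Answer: 4471372/2049 ≈ 2182.2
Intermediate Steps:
-(-2182 - (-1138 + l(-45, -47))/(k - 2299)) = -(-2182 - (-1138 + (-26*(-45) + 20*(-47)))/(-1799 - 2299)) = -(-2182 - (-1138 + (1170 - 940))/(-4098)) = -(-2182 - (-1138 + 230)*(-1)/4098) = -(-2182 - (-908)*(-1)/4098) = -(-2182 - 1*454/2049) = -(-2182 - 454/2049) = -1*(-4471372/2049) = 4471372/2049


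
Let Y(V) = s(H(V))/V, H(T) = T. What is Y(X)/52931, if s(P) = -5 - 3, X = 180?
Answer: -2/2381895 ≈ -8.3967e-7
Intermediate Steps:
s(P) = -8
Y(V) = -8/V
Y(X)/52931 = -8/180/52931 = -8*1/180*(1/52931) = -2/45*1/52931 = -2/2381895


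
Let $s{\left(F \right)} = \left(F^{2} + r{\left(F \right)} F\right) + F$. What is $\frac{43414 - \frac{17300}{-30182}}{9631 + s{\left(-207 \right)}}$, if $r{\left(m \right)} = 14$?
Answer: $\frac{655169324}{745118125} \approx 0.87928$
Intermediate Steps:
$s{\left(F \right)} = F^{2} + 15 F$ ($s{\left(F \right)} = \left(F^{2} + 14 F\right) + F = F^{2} + 15 F$)
$\frac{43414 - \frac{17300}{-30182}}{9631 + s{\left(-207 \right)}} = \frac{43414 - \frac{17300}{-30182}}{9631 - 207 \left(15 - 207\right)} = \frac{43414 - - \frac{8650}{15091}}{9631 - -39744} = \frac{43414 + \frac{8650}{15091}}{9631 + 39744} = \frac{655169324}{15091 \cdot 49375} = \frac{655169324}{15091} \cdot \frac{1}{49375} = \frac{655169324}{745118125}$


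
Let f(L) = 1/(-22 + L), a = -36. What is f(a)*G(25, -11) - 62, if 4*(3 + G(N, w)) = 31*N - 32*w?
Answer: -15499/232 ≈ -66.806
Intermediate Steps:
G(N, w) = -3 - 8*w + 31*N/4 (G(N, w) = -3 + (31*N - 32*w)/4 = -3 + (-32*w + 31*N)/4 = -3 + (-8*w + 31*N/4) = -3 - 8*w + 31*N/4)
f(a)*G(25, -11) - 62 = (-3 - 8*(-11) + (31/4)*25)/(-22 - 36) - 62 = (-3 + 88 + 775/4)/(-58) - 62 = -1/58*1115/4 - 62 = -1115/232 - 62 = -15499/232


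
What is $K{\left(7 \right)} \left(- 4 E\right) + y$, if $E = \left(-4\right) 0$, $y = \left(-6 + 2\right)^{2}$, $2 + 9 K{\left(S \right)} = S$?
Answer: $16$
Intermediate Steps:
$K{\left(S \right)} = - \frac{2}{9} + \frac{S}{9}$
$y = 16$ ($y = \left(-4\right)^{2} = 16$)
$E = 0$
$K{\left(7 \right)} \left(- 4 E\right) + y = \left(- \frac{2}{9} + \frac{1}{9} \cdot 7\right) \left(\left(-4\right) 0\right) + 16 = \left(- \frac{2}{9} + \frac{7}{9}\right) 0 + 16 = \frac{5}{9} \cdot 0 + 16 = 0 + 16 = 16$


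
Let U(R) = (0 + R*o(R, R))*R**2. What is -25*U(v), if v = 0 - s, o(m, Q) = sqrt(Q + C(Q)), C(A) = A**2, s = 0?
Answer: 0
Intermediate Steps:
o(m, Q) = sqrt(Q + Q**2)
v = 0 (v = 0 - 1*0 = 0 + 0 = 0)
U(R) = R**3*sqrt(R*(1 + R)) (U(R) = (0 + R*sqrt(R*(1 + R)))*R**2 = (R*sqrt(R*(1 + R)))*R**2 = R**3*sqrt(R*(1 + R)))
-25*U(v) = -25*0**3*sqrt(0*(1 + 0)) = -0*sqrt(0*1) = -0*sqrt(0) = -0*0 = -25*0 = 0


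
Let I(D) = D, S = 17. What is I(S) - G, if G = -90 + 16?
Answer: 91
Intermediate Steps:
G = -74
I(S) - G = 17 - 1*(-74) = 17 + 74 = 91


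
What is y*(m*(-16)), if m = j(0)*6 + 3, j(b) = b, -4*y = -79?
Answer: -948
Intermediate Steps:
y = 79/4 (y = -1/4*(-79) = 79/4 ≈ 19.750)
m = 3 (m = 0*6 + 3 = 0 + 3 = 3)
y*(m*(-16)) = 79*(3*(-16))/4 = (79/4)*(-48) = -948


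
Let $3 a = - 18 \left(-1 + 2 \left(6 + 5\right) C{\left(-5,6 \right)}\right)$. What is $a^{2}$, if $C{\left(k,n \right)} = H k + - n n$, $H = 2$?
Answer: $36942084$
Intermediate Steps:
$C{\left(k,n \right)} = - n^{2} + 2 k$ ($C{\left(k,n \right)} = 2 k + - n n = 2 k - n^{2} = - n^{2} + 2 k$)
$a = 6078$ ($a = \frac{\left(-18\right) \left(-1 + 2 \left(6 + 5\right) \left(- 6^{2} + 2 \left(-5\right)\right)\right)}{3} = \frac{\left(-18\right) \left(-1 + 2 \cdot 11 \left(\left(-1\right) 36 - 10\right)\right)}{3} = \frac{\left(-18\right) \left(-1 + 22 \left(-36 - 10\right)\right)}{3} = \frac{\left(-18\right) \left(-1 + 22 \left(-46\right)\right)}{3} = \frac{\left(-18\right) \left(-1 - 1012\right)}{3} = \frac{\left(-18\right) \left(-1013\right)}{3} = \frac{1}{3} \cdot 18234 = 6078$)
$a^{2} = 6078^{2} = 36942084$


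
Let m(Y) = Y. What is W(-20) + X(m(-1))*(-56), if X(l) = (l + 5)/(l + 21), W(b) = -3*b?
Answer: 244/5 ≈ 48.800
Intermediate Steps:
X(l) = (5 + l)/(21 + l)
W(-20) + X(m(-1))*(-56) = -3*(-20) + ((5 - 1)/(21 - 1))*(-56) = 60 + (4/20)*(-56) = 60 + ((1/20)*4)*(-56) = 60 + (1/5)*(-56) = 60 - 56/5 = 244/5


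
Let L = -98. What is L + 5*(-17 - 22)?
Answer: -293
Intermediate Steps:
L + 5*(-17 - 22) = -98 + 5*(-17 - 22) = -98 + 5*(-39) = -98 - 195 = -293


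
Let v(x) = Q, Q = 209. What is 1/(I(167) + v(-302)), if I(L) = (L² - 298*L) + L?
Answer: -1/21501 ≈ -4.6509e-5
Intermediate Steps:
v(x) = 209
I(L) = L² - 297*L
1/(I(167) + v(-302)) = 1/(167*(-297 + 167) + 209) = 1/(167*(-130) + 209) = 1/(-21710 + 209) = 1/(-21501) = -1/21501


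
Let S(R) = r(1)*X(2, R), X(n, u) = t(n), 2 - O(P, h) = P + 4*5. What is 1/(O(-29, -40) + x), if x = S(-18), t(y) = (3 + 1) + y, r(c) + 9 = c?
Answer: -1/37 ≈ -0.027027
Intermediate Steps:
r(c) = -9 + c
t(y) = 4 + y
O(P, h) = -18 - P (O(P, h) = 2 - (P + 4*5) = 2 - (P + 20) = 2 - (20 + P) = 2 + (-20 - P) = -18 - P)
X(n, u) = 4 + n
S(R) = -48 (S(R) = (-9 + 1)*(4 + 2) = -8*6 = -48)
x = -48
1/(O(-29, -40) + x) = 1/((-18 - 1*(-29)) - 48) = 1/((-18 + 29) - 48) = 1/(11 - 48) = 1/(-37) = -1/37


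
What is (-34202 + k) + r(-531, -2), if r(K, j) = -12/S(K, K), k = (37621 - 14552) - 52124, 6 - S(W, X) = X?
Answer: -11323007/179 ≈ -63257.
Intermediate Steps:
S(W, X) = 6 - X
k = -29055 (k = 23069 - 52124 = -29055)
r(K, j) = -12/(6 - K)
(-34202 + k) + r(-531, -2) = (-34202 - 29055) + 12/(-6 - 531) = -63257 + 12/(-537) = -63257 + 12*(-1/537) = -63257 - 4/179 = -11323007/179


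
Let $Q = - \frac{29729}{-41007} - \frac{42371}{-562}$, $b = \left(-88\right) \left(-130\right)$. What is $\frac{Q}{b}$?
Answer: $\frac{350843059}{52729096992} \approx 0.0066537$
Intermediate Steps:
$b = 11440$
$Q = \frac{1754215295}{23045934}$ ($Q = \left(-29729\right) \left(- \frac{1}{41007}\right) - - \frac{42371}{562} = \frac{29729}{41007} + \frac{42371}{562} = \frac{1754215295}{23045934} \approx 76.118$)
$\frac{Q}{b} = \frac{1754215295}{23045934 \cdot 11440} = \frac{1754215295}{23045934} \cdot \frac{1}{11440} = \frac{350843059}{52729096992}$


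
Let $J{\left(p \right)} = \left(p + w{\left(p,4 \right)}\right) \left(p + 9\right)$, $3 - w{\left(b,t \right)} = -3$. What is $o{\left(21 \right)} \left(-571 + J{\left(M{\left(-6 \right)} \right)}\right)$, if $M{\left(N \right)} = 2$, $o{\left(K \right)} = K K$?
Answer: $-213003$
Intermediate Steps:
$o{\left(K \right)} = K^{2}$
$w{\left(b,t \right)} = 6$ ($w{\left(b,t \right)} = 3 - -3 = 3 + 3 = 6$)
$J{\left(p \right)} = \left(6 + p\right) \left(9 + p\right)$ ($J{\left(p \right)} = \left(p + 6\right) \left(p + 9\right) = \left(6 + p\right) \left(9 + p\right)$)
$o{\left(21 \right)} \left(-571 + J{\left(M{\left(-6 \right)} \right)}\right) = 21^{2} \left(-571 + \left(54 + 2^{2} + 15 \cdot 2\right)\right) = 441 \left(-571 + \left(54 + 4 + 30\right)\right) = 441 \left(-571 + 88\right) = 441 \left(-483\right) = -213003$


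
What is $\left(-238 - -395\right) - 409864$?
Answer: $-409707$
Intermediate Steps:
$\left(-238 - -395\right) - 409864 = \left(-238 + 395\right) - 409864 = 157 - 409864 = -409707$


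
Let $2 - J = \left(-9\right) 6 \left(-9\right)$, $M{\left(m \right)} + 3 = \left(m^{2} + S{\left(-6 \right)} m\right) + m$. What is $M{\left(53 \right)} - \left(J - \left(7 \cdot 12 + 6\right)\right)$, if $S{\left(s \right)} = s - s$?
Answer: $3433$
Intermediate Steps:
$S{\left(s \right)} = 0$
$M{\left(m \right)} = -3 + m + m^{2}$ ($M{\left(m \right)} = -3 + \left(\left(m^{2} + 0 m\right) + m\right) = -3 + \left(\left(m^{2} + 0\right) + m\right) = -3 + \left(m^{2} + m\right) = -3 + \left(m + m^{2}\right) = -3 + m + m^{2}$)
$J = -484$ ($J = 2 - \left(-9\right) 6 \left(-9\right) = 2 - \left(-54\right) \left(-9\right) = 2 - 486 = -484$)
$M{\left(53 \right)} - \left(J - \left(7 \cdot 12 + 6\right)\right) = \left(-3 + 53 + 53^{2}\right) - \left(-484 - \left(7 \cdot 12 + 6\right)\right) = \left(-3 + 53 + 2809\right) - \left(-484 - \left(84 + 6\right)\right) = 2859 - \left(-484 - 90\right) = 2859 - -574 = 2859 + 574 = 3433$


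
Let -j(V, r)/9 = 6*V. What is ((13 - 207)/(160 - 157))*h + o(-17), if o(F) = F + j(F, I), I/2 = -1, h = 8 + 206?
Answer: -38813/3 ≈ -12938.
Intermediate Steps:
h = 214
I = -2 (I = 2*(-1) = -2)
j(V, r) = -54*V
o(F) = -53*F (o(F) = F - 54*F = -53*F)
((13 - 207)/(160 - 157))*h + o(-17) = ((13 - 207)/(160 - 157))*214 - 53*(-17) = -194/3*214 + 901 = -41516/3 + 901 = -38813/3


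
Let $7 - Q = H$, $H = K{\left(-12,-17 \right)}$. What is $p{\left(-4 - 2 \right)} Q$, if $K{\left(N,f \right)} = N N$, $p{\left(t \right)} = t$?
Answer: $822$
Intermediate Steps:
$K{\left(N,f \right)} = N^{2}$
$H = 144$ ($H = \left(-12\right)^{2} = 144$)
$Q = -137$ ($Q = 7 - 144 = -137$)
$p{\left(-4 - 2 \right)} Q = \left(-4 - 2\right) \left(-137\right) = \left(-6\right) \left(-137\right) = 822$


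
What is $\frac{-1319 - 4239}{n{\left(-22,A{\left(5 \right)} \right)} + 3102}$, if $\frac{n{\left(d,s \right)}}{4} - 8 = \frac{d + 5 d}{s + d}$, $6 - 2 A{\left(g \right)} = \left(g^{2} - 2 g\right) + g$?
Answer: $- \frac{80591}{45707} \approx -1.7632$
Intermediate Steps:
$A{\left(g \right)} = 3 + \frac{g}{2} - \frac{g^{2}}{2}$ ($A{\left(g \right)} = 3 - \frac{\left(g^{2} - 2 g\right) + g}{2} = 3 - \frac{g^{2} - g}{2} = 3 - \left(\frac{g^{2}}{2} - \frac{g}{2}\right) = 3 + \frac{g}{2} - \frac{g^{2}}{2}$)
$n{\left(d,s \right)} = 32 + \frac{24 d}{d + s}$ ($n{\left(d,s \right)} = 32 + 4 \frac{d + 5 d}{s + d} = 32 + 4 \frac{6 d}{d + s} = 32 + \frac{24 d}{d + s}$)
$\frac{-1319 - 4239}{n{\left(-22,A{\left(5 \right)} \right)} + 3102} = \frac{-1319 - 4239}{\frac{8 \left(4 \left(3 + \frac{1}{2} \cdot 5 - \frac{5^{2}}{2}\right) + 7 \left(-22\right)\right)}{-22 + \left(3 + \frac{1}{2} \cdot 5 - \frac{5^{2}}{2}\right)} + 3102} = - \frac{5558}{\frac{8 \left(4 \left(3 + \frac{5}{2} - \frac{25}{2}\right) - 154\right)}{-22 + \left(3 + \frac{5}{2} - \frac{25}{2}\right)} + 3102} = - \frac{5558}{\frac{8 \left(4 \left(-7\right) - 154\right)}{-22 - 7} + 3102} = - \frac{5558}{\frac{8 \left(-28 - 154\right)}{-29} + 3102} = - \frac{5558}{8 \left(- \frac{1}{29}\right) \left(-182\right) + 3102} = - \frac{5558}{\frac{1456}{29} + 3102} = - \frac{5558}{\frac{91414}{29}} = \left(-5558\right) \frac{29}{91414} = - \frac{80591}{45707}$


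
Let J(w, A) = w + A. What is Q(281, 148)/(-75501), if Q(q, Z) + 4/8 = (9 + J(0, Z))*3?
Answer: -941/151002 ≈ -0.0062317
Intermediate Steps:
J(w, A) = A + w
Q(q, Z) = 53/2 + 3*Z (Q(q, Z) = -1/2 + (9 + (Z + 0))*3 = -1/2 + (9 + Z)*3 = -1/2 + (27 + 3*Z) = 53/2 + 3*Z)
Q(281, 148)/(-75501) = (53/2 + 3*148)/(-75501) = (53/2 + 444)*(-1/75501) = (941/2)*(-1/75501) = -941/151002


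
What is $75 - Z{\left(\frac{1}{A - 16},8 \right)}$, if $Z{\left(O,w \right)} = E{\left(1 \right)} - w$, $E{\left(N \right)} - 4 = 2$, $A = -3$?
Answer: $77$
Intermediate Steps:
$E{\left(N \right)} = 6$ ($E{\left(N \right)} = 4 + 2 = 6$)
$Z{\left(O,w \right)} = 6 - w$
$75 - Z{\left(\frac{1}{A - 16},8 \right)} = 75 - \left(6 - 8\right) = 75 - -2 = 75 + 2 = 77$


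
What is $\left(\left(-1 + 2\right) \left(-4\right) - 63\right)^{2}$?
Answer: $4489$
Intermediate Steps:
$\left(\left(-1 + 2\right) \left(-4\right) - 63\right)^{2} = \left(1 \left(-4\right) - 63\right)^{2} = \left(-4 - 63\right)^{2} = \left(-67\right)^{2} = 4489$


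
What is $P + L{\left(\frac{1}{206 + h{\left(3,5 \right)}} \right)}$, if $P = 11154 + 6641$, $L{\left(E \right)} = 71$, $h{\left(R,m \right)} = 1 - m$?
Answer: $17866$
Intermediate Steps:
$P = 17795$
$P + L{\left(\frac{1}{206 + h{\left(3,5 \right)}} \right)} = 17795 + 71 = 17866$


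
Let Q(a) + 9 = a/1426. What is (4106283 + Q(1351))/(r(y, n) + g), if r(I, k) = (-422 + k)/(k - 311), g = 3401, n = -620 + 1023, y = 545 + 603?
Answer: 11711096150/9699063 ≈ 1207.4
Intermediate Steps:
Q(a) = -9 + a/1426
y = 1148
n = 403
r(I, k) = (-422 + k)/(-311 + k)
(4106283 + Q(1351))/(r(y, n) + g) = (4106283 + (-9 + (1/1426)*1351))/((-422 + 403)/(-311 + 403) + 3401) = (4106283 + (-9 + 1351/1426))/(-19/92 + 3401) = (4106283 - 11483/1426)/((1/92)*(-19) + 3401) = 5855548075/(1426*(-19/92 + 3401)) = 5855548075/(1426*(312873/92)) = (5855548075/1426)*(92/312873) = 11711096150/9699063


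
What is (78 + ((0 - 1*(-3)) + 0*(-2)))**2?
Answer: 6561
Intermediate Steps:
(78 + ((0 - 1*(-3)) + 0*(-2)))**2 = (78 + ((0 + 3) + 0))**2 = (78 + (3 + 0))**2 = (78 + 3)**2 = 81**2 = 6561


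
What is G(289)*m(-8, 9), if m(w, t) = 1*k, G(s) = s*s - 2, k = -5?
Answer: -417595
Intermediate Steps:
G(s) = -2 + s**2 (G(s) = s**2 - 2 = -2 + s**2)
m(w, t) = -5 (m(w, t) = 1*(-5) = -5)
G(289)*m(-8, 9) = (-2 + 289**2)*(-5) = (-2 + 83521)*(-5) = 83519*(-5) = -417595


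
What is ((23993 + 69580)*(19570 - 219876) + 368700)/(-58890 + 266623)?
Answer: -18742864638/207733 ≈ -90226.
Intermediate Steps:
((23993 + 69580)*(19570 - 219876) + 368700)/(-58890 + 266623) = (93573*(-200306) + 368700)/207733 = (-18743233338 + 368700)*(1/207733) = -18742864638*1/207733 = -18742864638/207733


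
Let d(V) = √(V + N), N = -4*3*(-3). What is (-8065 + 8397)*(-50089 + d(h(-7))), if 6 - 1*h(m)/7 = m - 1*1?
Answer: -16629548 + 332*√134 ≈ -1.6626e+7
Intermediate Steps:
N = 36 (N = -12*(-3) = 36)
h(m) = 49 - 7*m (h(m) = 42 - 7*(m - 1*1) = 42 - 7*(m - 1) = 42 - 7*(-1 + m) = 42 + (7 - 7*m) = 49 - 7*m)
d(V) = √(36 + V) (d(V) = √(V + 36) = √(36 + V))
(-8065 + 8397)*(-50089 + d(h(-7))) = (-8065 + 8397)*(-50089 + √(36 + (49 - 7*(-7)))) = 332*(-50089 + √(36 + (49 + 49))) = 332*(-50089 + √(36 + 98)) = 332*(-50089 + √134) = -16629548 + 332*√134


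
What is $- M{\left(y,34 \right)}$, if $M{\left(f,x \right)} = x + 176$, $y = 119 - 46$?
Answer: $-210$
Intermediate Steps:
$y = 73$
$M{\left(f,x \right)} = 176 + x$
$- M{\left(y,34 \right)} = - (176 + 34) = \left(-1\right) 210 = -210$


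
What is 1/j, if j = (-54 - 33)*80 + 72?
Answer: -1/6888 ≈ -0.00014518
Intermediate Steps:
j = -6888 (j = -87*80 + 72 = -6960 + 72 = -6888)
1/j = 1/(-6888) = -1/6888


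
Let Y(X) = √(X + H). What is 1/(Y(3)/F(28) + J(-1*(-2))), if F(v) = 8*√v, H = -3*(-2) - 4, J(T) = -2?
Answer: -3584/7163 - 16*√35/7163 ≈ -0.51356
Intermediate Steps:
H = 2 (H = 6 - 4 = 2)
Y(X) = √(2 + X) (Y(X) = √(X + 2) = √(2 + X))
1/(Y(3)/F(28) + J(-1*(-2))) = 1/(√(2 + 3)/((8*√28)) - 2) = 1/(√5/((8*(2*√7))) - 2) = 1/(√5/((16*√7)) - 2) = 1/(√5*(√7/112) - 2) = 1/(√35/112 - 2) = 1/(-2 + √35/112)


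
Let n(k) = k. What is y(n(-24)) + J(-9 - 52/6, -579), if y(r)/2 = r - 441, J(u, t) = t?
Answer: -1509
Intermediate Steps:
y(r) = -882 + 2*r (y(r) = 2*(r - 441) = 2*(-441 + r) = -882 + 2*r)
y(n(-24)) + J(-9 - 52/6, -579) = (-882 + 2*(-24)) - 579 = (-882 - 48) - 579 = -930 - 579 = -1509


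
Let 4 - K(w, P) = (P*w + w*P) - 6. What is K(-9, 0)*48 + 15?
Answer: 495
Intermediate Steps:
K(w, P) = 10 - 2*P*w (K(w, P) = 4 - ((P*w + w*P) - 6) = 4 - ((P*w + P*w) - 6) = 4 - (2*P*w - 6) = 4 - (-6 + 2*P*w) = 4 + (6 - 2*P*w) = 10 - 2*P*w)
K(-9, 0)*48 + 15 = (10 - 2*0*(-9))*48 + 15 = (10 + 0)*48 + 15 = 10*48 + 15 = 480 + 15 = 495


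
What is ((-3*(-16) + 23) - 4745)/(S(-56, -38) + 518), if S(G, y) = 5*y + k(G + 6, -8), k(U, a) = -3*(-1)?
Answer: -4674/331 ≈ -14.121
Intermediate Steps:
k(U, a) = 3
S(G, y) = 3 + 5*y (S(G, y) = 5*y + 3 = 3 + 5*y)
((-3*(-16) + 23) - 4745)/(S(-56, -38) + 518) = ((-3*(-16) + 23) - 4745)/((3 + 5*(-38)) + 518) = ((48 + 23) - 4745)/((3 - 190) + 518) = (71 - 4745)/(-187 + 518) = -4674/331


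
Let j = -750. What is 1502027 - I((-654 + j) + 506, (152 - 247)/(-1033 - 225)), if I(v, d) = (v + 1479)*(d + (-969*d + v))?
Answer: 1299662565/629 ≈ 2.0662e+6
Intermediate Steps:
I(v, d) = (1479 + v)*(v - 968*d) (I(v, d) = (1479 + v)*(d + (v - 969*d)) = (1479 + v)*(v - 968*d))
1502027 - I((-654 + j) + 506, (152 - 247)/(-1033 - 225)) = 1502027 - (((-654 - 750) + 506)² - 1431672*(152 - 247)/(-1033 - 225) + 1479*((-654 - 750) + 506) - 968*(152 - 247)/(-1033 - 225)*((-654 - 750) + 506)) = 1502027 - ((-1404 + 506)² - (-136008840)/(-1258) + 1479*(-1404 + 506) - 968*(-95/(-1258))*(-1404 + 506)) = 1502027 - ((-898)² - (-136008840)*(-1)/1258 + 1479*(-898) - 968*(-95*(-1/1258))*(-898)) = 1502027 - (806404 - 1431672*95/1258 - 1328142 - 968*95/1258*(-898)) = 1502027 - (806404 - 4000260/37 - 1328142 + 41290040/629) = 1502027 - 1*(-354887582/629) = 1502027 + 354887582/629 = 1299662565/629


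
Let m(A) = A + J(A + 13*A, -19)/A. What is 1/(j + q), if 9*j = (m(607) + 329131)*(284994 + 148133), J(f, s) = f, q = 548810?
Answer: 9/142829433794 ≈ 6.3012e-11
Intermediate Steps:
m(A) = 14 + A (m(A) = A + (A + 13*A)/A = A + (14*A)/A = A + 14 = 14 + A)
j = 142824494504/9 (j = (((14 + 607) + 329131)*(284994 + 148133))/9 = ((621 + 329131)*433127)/9 = (329752*433127)/9 = (⅑)*142824494504 = 142824494504/9 ≈ 1.5869e+10)
1/(j + q) = 1/(142824494504/9 + 548810) = 1/(142829433794/9) = 9/142829433794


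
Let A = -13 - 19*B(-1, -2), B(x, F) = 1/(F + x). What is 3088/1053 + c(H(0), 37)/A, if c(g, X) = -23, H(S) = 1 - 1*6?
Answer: 134417/21060 ≈ 6.3826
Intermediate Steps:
H(S) = -5 (H(S) = 1 - 6 = -5)
A = -20/3 (A = -13 - 19/(-2 - 1) = -13 - 19/(-3) = -13 - 19*(-1/3) = -13 + 19/3 = -20/3 ≈ -6.6667)
3088/1053 + c(H(0), 37)/A = 3088/1053 - 23/(-20/3) = 3088*(1/1053) - 23*(-3/20) = 3088/1053 + 69/20 = 134417/21060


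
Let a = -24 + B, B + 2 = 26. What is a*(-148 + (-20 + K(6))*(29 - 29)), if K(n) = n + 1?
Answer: 0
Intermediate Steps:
B = 24 (B = -2 + 26 = 24)
K(n) = 1 + n
a = 0 (a = -24 + 24 = 0)
a*(-148 + (-20 + K(6))*(29 - 29)) = 0*(-148 + (-20 + (1 + 6))*(29 - 29)) = 0*(-148 + (-20 + 7)*0) = 0*(-148 - 13*0) = 0*(-148 + 0) = 0*(-148) = 0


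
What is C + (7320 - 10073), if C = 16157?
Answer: 13404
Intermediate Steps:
C + (7320 - 10073) = 16157 + (7320 - 10073) = 16157 - 2753 = 13404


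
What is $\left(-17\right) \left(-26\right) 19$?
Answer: $8398$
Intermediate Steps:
$\left(-17\right) \left(-26\right) 19 = 442 \cdot 19 = 8398$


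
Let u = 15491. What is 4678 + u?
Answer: 20169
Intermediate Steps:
4678 + u = 4678 + 15491 = 20169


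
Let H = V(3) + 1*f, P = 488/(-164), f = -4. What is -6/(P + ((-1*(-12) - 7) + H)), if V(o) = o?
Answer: -41/7 ≈ -5.8571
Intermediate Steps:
P = -122/41 (P = 488*(-1/164) = -122/41 ≈ -2.9756)
H = -1 (H = 3 + 1*(-4) = 3 - 4 = -1)
-6/(P + ((-1*(-12) - 7) + H)) = -6/(-122/41 + ((-1*(-12) - 7) - 1)) = -6/(-122/41 + ((12 - 7) - 1)) = -6/(-122/41 + (5 - 1)) = -6/(-122/41 + 4) = -6/42/41 = -6*41/42 = -41/7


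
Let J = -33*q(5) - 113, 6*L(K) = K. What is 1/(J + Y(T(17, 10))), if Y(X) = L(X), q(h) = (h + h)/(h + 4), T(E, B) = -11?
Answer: -2/303 ≈ -0.0066007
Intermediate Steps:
L(K) = K/6
q(h) = 2*h/(4 + h) (q(h) = (2*h)/(4 + h) = 2*h/(4 + h))
Y(X) = X/6
J = -449/3 (J = -66*5/(4 + 5) - 113 = -66*5/9 - 113 = -33*10/9 - 113 = -110/3 - 113 = -449/3 ≈ -149.67)
1/(J + Y(T(17, 10))) = 1/(-449/3 + (1/6)*(-11)) = 1/(-449/3 - 11/6) = 1/(-303/2) = -2/303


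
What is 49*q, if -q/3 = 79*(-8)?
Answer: 92904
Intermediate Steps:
q = 1896 (q = -237*(-8) = -3*(-632) = 1896)
49*q = 49*1896 = 92904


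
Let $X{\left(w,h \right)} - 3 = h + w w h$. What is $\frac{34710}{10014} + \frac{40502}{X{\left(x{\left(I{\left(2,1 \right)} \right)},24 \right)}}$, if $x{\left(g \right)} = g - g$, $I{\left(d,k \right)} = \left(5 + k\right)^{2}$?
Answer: $\frac{67754033}{45063} \approx 1503.5$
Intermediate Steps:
$x{\left(g \right)} = 0$
$X{\left(w,h \right)} = 3 + h + h w^{2}$ ($X{\left(w,h \right)} = 3 + \left(h + w w h\right) = 3 + \left(h + w^{2} h\right) = 3 + \left(h + h w^{2}\right) = 3 + h + h w^{2}$)
$\frac{34710}{10014} + \frac{40502}{X{\left(x{\left(I{\left(2,1 \right)} \right)},24 \right)}} = \frac{34710}{10014} + \frac{40502}{3 + 24 + 24 \cdot 0^{2}} = 34710 \cdot \frac{1}{10014} + \frac{40502}{3 + 24 + 24 \cdot 0} = \frac{5785}{1669} + \frac{40502}{3 + 24 + 0} = \frac{5785}{1669} + \frac{40502}{27} = \frac{67754033}{45063}$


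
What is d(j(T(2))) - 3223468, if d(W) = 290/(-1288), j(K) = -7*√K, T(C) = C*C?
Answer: -2075913537/644 ≈ -3.2235e+6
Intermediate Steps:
T(C) = C²
d(W) = -145/644 (d(W) = 290*(-1/1288) = -145/644)
d(j(T(2))) - 3223468 = -145/644 - 3223468 = -2075913537/644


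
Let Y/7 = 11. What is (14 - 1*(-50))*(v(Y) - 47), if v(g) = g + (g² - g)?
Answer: 376448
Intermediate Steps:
Y = 77 (Y = 7*11 = 77)
v(g) = g²
(14 - 1*(-50))*(v(Y) - 47) = (14 - 1*(-50))*(77² - 47) = (14 + 50)*(5929 - 47) = 64*5882 = 376448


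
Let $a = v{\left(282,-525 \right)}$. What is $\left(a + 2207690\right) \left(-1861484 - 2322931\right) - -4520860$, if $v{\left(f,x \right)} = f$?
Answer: $-9239066635520$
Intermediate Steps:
$a = 282$
$\left(a + 2207690\right) \left(-1861484 - 2322931\right) - -4520860 = \left(282 + 2207690\right) \left(-1861484 - 2322931\right) - -4520860 = 2207972 \left(-4184415\right) + 4520860 = -9239071156380 + 4520860 = -9239066635520$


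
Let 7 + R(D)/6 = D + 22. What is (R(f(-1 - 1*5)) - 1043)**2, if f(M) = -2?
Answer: 931225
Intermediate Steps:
R(D) = 90 + 6*D (R(D) = -42 + 6*(D + 22) = -42 + 6*(22 + D) = -42 + (132 + 6*D) = 90 + 6*D)
(R(f(-1 - 1*5)) - 1043)**2 = ((90 + 6*(-2)) - 1043)**2 = ((90 - 12) - 1043)**2 = (78 - 1043)**2 = (-965)**2 = 931225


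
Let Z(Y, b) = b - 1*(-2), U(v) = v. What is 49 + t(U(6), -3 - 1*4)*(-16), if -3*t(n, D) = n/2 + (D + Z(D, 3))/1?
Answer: 163/3 ≈ 54.333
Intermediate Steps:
Z(Y, b) = 2 + b (Z(Y, b) = b + 2 = 2 + b)
t(n, D) = -5/3 - D/3 - n/6 (t(n, D) = -(n/2 + (D + (2 + 3))/1)/3 = -(n*(½) + (D + 5)*1)/3 = -(n/2 + (5 + D)*1)/3 = -(n/2 + (5 + D))/3 = -(5 + D + n/2)/3 = -5/3 - D/3 - n/6)
49 + t(U(6), -3 - 1*4)*(-16) = 49 + (-5/3 - (-3 - 1*4)/3 - ⅙*6)*(-16) = 49 + (-5/3 - (-3 - 4)/3 - 1)*(-16) = 49 + (-5/3 - ⅓*(-7) - 1)*(-16) = 49 + (-5/3 + 7/3 - 1)*(-16) = 49 - ⅓*(-16) = 49 + 16/3 = 163/3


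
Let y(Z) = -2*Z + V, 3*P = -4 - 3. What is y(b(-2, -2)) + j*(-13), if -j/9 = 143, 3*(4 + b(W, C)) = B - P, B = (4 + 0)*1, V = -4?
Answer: 150577/9 ≈ 16731.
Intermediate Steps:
P = -7/3 (P = (-4 - 3)/3 = (⅓)*(-7) = -7/3 ≈ -2.3333)
B = 4 (B = 4*1 = 4)
b(W, C) = -17/9 (b(W, C) = -4 + (4 - 1*(-7/3))/3 = -4 + (4 + 7/3)/3 = -4 + (⅓)*(19/3) = -4 + 19/9 = -17/9)
j = -1287 (j = -9*143 = -1287)
y(Z) = -4 - 2*Z (y(Z) = -2*Z - 4 = -4 - 2*Z)
y(b(-2, -2)) + j*(-13) = (-4 - 2*(-17/9)) - 1287*(-13) = (-4 + 34/9) + 16731 = -2/9 + 16731 = 150577/9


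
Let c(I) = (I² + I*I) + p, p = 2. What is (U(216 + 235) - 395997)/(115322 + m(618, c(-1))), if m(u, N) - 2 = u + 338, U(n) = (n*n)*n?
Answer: 45668927/58140 ≈ 785.50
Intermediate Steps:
c(I) = 2 + 2*I² (c(I) = (I² + I*I) + 2 = (I² + I²) + 2 = 2*I² + 2 = 2 + 2*I²)
U(n) = n³ (U(n) = n²*n = n³)
m(u, N) = 340 + u (m(u, N) = 2 + (u + 338) = 2 + (338 + u) = 340 + u)
(U(216 + 235) - 395997)/(115322 + m(618, c(-1))) = ((216 + 235)³ - 395997)/(115322 + (340 + 618)) = (451³ - 395997)/(115322 + 958) = (91733851 - 395997)/116280 = 91337854*(1/116280) = 45668927/58140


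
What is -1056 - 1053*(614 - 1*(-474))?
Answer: -1146720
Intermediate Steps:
-1056 - 1053*(614 - 1*(-474)) = -1056 - 1053*(614 + 474) = -1056 - 1053*1088 = -1056 - 1145664 = -1146720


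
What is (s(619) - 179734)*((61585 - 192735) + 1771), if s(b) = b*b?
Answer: -26319181833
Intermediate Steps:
s(b) = b**2
(s(619) - 179734)*((61585 - 192735) + 1771) = (619**2 - 179734)*((61585 - 192735) + 1771) = (383161 - 179734)*(-131150 + 1771) = 203427*(-129379) = -26319181833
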